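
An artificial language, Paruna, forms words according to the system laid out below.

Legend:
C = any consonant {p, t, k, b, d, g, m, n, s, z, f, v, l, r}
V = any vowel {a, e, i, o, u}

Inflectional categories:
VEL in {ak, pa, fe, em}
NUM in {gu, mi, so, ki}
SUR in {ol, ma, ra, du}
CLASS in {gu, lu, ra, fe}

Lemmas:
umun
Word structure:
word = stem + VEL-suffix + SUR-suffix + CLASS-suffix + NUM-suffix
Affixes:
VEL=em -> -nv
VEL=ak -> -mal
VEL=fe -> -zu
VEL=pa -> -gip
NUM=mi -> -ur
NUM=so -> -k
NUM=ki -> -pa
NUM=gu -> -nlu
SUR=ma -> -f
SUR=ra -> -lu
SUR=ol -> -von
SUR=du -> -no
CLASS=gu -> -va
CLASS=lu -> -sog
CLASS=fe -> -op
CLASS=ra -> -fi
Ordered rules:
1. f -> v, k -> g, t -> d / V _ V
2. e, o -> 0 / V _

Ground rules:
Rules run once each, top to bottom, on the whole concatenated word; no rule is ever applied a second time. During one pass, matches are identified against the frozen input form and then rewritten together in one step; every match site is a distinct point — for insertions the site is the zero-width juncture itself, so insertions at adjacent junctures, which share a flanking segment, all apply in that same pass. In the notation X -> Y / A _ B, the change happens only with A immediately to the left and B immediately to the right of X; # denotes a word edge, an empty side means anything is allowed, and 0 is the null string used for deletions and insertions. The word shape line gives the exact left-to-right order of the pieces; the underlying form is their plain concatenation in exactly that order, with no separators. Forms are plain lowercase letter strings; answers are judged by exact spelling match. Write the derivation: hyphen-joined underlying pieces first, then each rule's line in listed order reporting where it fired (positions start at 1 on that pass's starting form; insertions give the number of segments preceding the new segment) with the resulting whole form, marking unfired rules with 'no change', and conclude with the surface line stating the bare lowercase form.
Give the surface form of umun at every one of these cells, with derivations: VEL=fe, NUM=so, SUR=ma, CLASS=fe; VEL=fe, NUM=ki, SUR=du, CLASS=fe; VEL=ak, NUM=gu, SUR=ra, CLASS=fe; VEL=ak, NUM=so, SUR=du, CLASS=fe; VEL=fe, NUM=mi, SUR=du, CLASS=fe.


cell VEL=fe, NUM=so, SUR=ma, CLASS=fe:
underlying: umun-zu-f-op-k
1. f -> v, k -> g, t -> d / V _ V: fires at position(s) 7: umunzuvopk
2. e, o -> 0 / V _: no change
surface: umunzuvopk

cell VEL=fe, NUM=ki, SUR=du, CLASS=fe:
underlying: umun-zu-no-op-pa
1. f -> v, k -> g, t -> d / V _ V: no change
2. e, o -> 0 / V _: fires at position(s) 9: umunzunoppa
surface: umunzunoppa

cell VEL=ak, NUM=gu, SUR=ra, CLASS=fe:
underlying: umun-mal-lu-op-nlu
1. f -> v, k -> g, t -> d / V _ V: no change
2. e, o -> 0 / V _: fires at position(s) 10: umunmallupnlu
surface: umunmallupnlu

cell VEL=ak, NUM=so, SUR=du, CLASS=fe:
underlying: umun-mal-no-op-k
1. f -> v, k -> g, t -> d / V _ V: no change
2. e, o -> 0 / V _: fires at position(s) 10: umunmalnopk
surface: umunmalnopk

cell VEL=fe, NUM=mi, SUR=du, CLASS=fe:
underlying: umun-zu-no-op-ur
1. f -> v, k -> g, t -> d / V _ V: no change
2. e, o -> 0 / V _: fires at position(s) 9: umunzunopur
surface: umunzunopur


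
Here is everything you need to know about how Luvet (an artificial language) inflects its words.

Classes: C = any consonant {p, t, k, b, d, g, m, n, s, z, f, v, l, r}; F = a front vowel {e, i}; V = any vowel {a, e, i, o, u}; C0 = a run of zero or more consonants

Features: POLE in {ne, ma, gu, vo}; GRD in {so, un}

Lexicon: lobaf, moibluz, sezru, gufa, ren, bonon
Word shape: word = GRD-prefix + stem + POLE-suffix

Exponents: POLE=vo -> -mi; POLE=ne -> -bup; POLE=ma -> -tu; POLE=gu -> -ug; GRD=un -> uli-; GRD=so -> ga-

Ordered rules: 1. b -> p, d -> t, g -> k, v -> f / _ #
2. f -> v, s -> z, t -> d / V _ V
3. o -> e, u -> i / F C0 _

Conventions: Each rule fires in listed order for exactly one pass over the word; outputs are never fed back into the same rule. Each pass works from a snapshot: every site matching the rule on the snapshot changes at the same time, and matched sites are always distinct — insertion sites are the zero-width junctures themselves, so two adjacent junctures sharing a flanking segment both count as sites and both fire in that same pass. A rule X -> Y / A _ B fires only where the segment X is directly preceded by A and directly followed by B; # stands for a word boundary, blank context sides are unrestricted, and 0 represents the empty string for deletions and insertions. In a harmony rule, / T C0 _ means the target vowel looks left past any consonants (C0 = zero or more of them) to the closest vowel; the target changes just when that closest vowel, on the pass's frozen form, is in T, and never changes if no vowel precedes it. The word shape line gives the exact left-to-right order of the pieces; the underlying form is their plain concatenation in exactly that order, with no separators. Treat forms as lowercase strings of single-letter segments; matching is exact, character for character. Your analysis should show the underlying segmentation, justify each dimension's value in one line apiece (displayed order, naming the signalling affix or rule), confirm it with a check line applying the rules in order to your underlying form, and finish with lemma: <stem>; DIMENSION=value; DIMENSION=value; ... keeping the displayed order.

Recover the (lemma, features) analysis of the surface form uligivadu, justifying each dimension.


underlying: uli-gufa-tu
POLE=ma - signalled by the affix -tu
GRD=un - signalled by the affix uli-
check: uligufatu -> uligufatu -> uliguvadu -> uligivadu
lemma: gufa; POLE=ma; GRD=un


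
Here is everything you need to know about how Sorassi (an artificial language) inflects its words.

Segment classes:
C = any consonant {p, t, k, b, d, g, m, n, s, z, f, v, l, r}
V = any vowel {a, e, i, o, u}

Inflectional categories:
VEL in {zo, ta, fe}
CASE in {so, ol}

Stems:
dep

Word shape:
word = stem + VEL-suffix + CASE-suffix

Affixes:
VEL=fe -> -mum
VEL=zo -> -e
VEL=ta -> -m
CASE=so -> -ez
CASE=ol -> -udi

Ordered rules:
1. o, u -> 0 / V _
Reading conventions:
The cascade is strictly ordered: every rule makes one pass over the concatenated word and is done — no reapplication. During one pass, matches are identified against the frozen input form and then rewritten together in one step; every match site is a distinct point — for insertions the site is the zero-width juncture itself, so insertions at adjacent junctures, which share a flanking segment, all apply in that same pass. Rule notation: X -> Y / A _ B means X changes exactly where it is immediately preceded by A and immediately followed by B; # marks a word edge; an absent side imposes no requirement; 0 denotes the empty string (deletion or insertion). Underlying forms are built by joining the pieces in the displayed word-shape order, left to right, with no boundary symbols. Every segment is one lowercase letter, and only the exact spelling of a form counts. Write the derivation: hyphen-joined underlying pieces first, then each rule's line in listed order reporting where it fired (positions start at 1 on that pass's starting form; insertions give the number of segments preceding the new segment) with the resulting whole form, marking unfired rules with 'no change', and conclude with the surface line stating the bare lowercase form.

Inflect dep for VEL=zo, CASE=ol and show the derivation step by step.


underlying: dep-e-udi
1. o, u -> 0 / V _: fires at position(s) 5: depedi
surface: depedi


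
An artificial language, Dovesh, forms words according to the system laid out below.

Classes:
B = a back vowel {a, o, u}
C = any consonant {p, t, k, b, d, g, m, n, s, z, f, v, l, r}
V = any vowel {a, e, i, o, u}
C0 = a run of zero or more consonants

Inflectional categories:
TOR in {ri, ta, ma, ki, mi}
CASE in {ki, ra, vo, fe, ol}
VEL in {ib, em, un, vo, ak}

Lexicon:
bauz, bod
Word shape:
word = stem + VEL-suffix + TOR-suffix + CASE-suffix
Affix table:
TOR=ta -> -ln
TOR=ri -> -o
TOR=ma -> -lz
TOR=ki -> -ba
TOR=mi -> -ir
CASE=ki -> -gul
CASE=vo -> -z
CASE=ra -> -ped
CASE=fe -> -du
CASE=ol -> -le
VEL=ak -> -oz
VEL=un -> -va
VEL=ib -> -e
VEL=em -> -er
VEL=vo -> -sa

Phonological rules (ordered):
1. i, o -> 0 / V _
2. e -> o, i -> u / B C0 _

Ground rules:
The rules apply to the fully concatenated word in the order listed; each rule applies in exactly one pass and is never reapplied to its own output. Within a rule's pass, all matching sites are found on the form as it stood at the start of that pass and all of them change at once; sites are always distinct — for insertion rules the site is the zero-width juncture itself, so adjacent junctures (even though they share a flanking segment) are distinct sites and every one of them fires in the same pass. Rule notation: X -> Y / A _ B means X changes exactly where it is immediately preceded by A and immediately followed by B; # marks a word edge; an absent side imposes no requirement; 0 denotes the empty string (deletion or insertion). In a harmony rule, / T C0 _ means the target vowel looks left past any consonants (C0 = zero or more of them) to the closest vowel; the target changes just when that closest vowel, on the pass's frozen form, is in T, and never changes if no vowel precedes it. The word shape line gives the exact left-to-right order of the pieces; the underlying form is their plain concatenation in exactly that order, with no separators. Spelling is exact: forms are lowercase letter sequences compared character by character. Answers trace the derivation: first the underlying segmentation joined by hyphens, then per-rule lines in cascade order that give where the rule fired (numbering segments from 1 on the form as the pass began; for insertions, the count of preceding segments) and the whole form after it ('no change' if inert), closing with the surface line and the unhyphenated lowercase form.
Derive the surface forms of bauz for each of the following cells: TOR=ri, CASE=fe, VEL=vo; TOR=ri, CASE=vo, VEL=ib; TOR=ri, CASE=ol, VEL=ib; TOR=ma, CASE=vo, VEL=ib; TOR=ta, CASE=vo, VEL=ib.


cell TOR=ri, CASE=fe, VEL=vo:
underlying: bauz-sa-o-du
1. i, o -> 0 / V _: fires at position(s) 7: bauzsadu
2. e -> o, i -> u / B C0 _: no change
surface: bauzsadu

cell TOR=ri, CASE=vo, VEL=ib:
underlying: bauz-e-o-z
1. i, o -> 0 / V _: fires at position(s) 6: bauzez
2. e -> o, i -> u / B C0 _: fires at position(s) 5: bauzoz
surface: bauzoz

cell TOR=ri, CASE=ol, VEL=ib:
underlying: bauz-e-o-le
1. i, o -> 0 / V _: fires at position(s) 6: bauzele
2. e -> o, i -> u / B C0 _: fires at position(s) 5: bauzole
surface: bauzole

cell TOR=ma, CASE=vo, VEL=ib:
underlying: bauz-e-lz-z
1. i, o -> 0 / V _: no change
2. e -> o, i -> u / B C0 _: fires at position(s) 5: bauzolzz
surface: bauzolzz

cell TOR=ta, CASE=vo, VEL=ib:
underlying: bauz-e-ln-z
1. i, o -> 0 / V _: no change
2. e -> o, i -> u / B C0 _: fires at position(s) 5: bauzolnz
surface: bauzolnz


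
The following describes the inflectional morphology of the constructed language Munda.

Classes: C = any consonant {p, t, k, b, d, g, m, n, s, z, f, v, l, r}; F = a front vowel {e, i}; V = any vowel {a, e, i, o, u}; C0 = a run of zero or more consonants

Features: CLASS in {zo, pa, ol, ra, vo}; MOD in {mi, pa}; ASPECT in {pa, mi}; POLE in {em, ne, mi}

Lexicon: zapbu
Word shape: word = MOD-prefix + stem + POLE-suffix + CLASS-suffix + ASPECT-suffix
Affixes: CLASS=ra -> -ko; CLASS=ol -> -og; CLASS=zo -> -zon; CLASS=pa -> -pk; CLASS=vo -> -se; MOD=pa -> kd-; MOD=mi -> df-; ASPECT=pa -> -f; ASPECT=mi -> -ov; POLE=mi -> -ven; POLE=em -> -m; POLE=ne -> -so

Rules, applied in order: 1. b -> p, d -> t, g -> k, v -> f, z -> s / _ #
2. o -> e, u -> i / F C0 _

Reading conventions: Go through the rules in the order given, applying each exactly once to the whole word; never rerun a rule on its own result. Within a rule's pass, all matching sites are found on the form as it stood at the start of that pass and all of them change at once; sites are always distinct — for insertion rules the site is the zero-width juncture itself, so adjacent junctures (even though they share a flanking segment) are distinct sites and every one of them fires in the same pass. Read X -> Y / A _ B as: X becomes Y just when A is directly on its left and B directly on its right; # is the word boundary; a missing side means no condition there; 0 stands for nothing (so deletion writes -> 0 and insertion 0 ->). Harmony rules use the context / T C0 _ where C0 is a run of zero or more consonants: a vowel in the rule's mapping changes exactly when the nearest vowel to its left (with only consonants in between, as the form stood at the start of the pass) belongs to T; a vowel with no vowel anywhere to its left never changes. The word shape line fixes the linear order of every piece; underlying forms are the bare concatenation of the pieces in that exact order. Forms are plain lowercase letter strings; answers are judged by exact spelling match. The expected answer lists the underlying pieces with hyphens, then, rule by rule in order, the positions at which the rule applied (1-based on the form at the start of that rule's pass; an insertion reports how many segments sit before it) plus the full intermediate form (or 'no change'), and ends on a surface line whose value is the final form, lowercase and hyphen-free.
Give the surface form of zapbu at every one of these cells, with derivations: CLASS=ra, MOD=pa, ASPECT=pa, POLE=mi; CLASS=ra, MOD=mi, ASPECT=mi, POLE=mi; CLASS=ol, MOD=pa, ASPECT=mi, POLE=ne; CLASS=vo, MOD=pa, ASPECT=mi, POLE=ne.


cell CLASS=ra, MOD=pa, ASPECT=pa, POLE=mi:
underlying: kd-zapbu-ven-ko-f
1. b -> p, d -> t, g -> k, v -> f, z -> s / _ #: no change
2. o -> e, u -> i / F C0 _: fires at position(s) 12: kdzapbuvenkef
surface: kdzapbuvenkef

cell CLASS=ra, MOD=mi, ASPECT=mi, POLE=mi:
underlying: df-zapbu-ven-ko-ov
1. b -> p, d -> t, g -> k, v -> f, z -> s / _ #: fires at position(s) 14: dfzapbuvenkoof
2. o -> e, u -> i / F C0 _: fires at position(s) 12: dfzapbuvenkeof
surface: dfzapbuvenkeof

cell CLASS=ol, MOD=pa, ASPECT=mi, POLE=ne:
underlying: kd-zapbu-so-og-ov
1. b -> p, d -> t, g -> k, v -> f, z -> s / _ #: fires at position(s) 13: kdzapbusoogof
2. o -> e, u -> i / F C0 _: no change
surface: kdzapbusoogof

cell CLASS=vo, MOD=pa, ASPECT=mi, POLE=ne:
underlying: kd-zapbu-so-se-ov
1. b -> p, d -> t, g -> k, v -> f, z -> s / _ #: fires at position(s) 13: kdzapbusoseof
2. o -> e, u -> i / F C0 _: fires at position(s) 12: kdzapbusoseef
surface: kdzapbusoseef


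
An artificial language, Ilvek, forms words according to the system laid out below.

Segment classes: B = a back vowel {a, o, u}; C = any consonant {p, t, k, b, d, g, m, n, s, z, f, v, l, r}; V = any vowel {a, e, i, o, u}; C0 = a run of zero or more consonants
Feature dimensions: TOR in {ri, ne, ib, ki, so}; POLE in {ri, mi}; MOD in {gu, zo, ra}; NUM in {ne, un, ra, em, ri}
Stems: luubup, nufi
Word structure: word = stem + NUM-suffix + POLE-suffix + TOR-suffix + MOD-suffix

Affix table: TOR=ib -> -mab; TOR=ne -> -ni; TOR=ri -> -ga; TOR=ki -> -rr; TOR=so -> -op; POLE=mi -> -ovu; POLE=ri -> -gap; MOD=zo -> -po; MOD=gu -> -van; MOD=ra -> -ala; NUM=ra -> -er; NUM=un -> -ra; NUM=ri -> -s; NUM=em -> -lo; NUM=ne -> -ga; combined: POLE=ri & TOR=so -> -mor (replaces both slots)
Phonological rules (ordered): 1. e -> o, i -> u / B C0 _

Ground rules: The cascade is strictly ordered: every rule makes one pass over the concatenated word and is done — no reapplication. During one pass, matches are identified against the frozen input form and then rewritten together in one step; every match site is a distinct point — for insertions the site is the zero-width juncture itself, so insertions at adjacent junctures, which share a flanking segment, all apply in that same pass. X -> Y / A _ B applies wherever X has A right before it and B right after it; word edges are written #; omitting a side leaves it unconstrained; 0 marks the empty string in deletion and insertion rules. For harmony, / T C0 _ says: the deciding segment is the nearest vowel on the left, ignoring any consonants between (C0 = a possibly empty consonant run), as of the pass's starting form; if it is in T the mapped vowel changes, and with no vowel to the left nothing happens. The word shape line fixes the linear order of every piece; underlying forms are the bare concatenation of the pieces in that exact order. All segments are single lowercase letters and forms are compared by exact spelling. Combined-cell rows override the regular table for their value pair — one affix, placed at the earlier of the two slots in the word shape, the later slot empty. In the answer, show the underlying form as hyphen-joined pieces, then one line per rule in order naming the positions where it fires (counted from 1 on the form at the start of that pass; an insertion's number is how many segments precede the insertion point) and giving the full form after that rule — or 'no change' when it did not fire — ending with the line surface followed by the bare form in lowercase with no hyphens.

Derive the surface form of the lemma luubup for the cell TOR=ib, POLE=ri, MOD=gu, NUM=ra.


underlying: luubup-er-gap-mab-van
1. e -> o, i -> u / B C0 _: fires at position(s) 7: luubuporgapmabvan
surface: luubuporgapmabvan


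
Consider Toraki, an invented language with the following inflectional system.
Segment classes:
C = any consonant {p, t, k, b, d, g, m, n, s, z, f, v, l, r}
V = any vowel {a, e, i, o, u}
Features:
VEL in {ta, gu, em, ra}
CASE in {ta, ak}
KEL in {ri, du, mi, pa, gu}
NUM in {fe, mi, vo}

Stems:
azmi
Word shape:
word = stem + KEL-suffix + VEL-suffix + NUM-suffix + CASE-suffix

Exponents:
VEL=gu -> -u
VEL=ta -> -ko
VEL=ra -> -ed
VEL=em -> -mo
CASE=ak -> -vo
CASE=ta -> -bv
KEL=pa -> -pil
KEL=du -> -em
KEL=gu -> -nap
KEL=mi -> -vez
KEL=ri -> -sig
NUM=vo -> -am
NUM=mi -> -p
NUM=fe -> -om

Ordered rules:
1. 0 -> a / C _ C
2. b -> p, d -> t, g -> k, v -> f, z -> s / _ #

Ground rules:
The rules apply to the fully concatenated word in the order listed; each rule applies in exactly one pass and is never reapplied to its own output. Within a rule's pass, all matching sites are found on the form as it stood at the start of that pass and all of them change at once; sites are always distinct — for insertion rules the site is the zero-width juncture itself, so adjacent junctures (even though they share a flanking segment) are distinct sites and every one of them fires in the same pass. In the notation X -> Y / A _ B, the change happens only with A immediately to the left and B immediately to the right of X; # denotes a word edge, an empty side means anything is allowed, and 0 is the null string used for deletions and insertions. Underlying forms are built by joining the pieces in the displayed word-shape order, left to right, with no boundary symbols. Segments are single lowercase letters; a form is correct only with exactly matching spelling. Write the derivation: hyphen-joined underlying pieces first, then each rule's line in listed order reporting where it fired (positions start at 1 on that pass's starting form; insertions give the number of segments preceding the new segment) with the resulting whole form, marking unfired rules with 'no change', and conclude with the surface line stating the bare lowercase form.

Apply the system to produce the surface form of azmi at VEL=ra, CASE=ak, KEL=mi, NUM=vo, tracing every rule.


underlying: azmi-vez-ed-am-vo
1. 0 -> a / C _ C: inserts after position(s) 2, 11: azamivezedamavo
2. b -> p, d -> t, g -> k, v -> f, z -> s / _ #: no change
surface: azamivezedamavo


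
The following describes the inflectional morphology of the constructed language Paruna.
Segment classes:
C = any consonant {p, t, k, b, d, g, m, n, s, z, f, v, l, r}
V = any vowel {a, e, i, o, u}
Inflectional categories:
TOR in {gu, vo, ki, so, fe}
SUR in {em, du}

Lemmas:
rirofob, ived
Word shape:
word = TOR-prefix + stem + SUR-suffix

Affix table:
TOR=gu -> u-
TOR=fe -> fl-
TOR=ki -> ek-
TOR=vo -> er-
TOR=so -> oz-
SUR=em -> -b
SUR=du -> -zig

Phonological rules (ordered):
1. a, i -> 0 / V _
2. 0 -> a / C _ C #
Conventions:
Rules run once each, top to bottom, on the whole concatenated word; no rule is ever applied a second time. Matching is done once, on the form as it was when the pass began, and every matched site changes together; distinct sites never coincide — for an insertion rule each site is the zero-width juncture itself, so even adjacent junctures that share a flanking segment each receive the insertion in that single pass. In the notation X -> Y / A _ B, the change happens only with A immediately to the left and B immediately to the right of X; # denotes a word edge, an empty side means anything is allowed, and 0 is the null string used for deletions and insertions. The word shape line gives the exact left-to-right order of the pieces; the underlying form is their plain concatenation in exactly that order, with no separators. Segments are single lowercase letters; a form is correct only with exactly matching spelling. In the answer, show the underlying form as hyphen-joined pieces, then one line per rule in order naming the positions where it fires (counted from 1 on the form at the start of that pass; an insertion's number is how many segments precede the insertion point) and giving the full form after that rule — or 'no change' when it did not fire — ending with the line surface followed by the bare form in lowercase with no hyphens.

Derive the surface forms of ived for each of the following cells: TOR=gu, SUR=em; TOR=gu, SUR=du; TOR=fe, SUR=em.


cell TOR=gu, SUR=em:
underlying: u-ived-b
1. a, i -> 0 / V _: fires at position(s) 2: uvedb
2. 0 -> a / C _ C #: inserts after position(s) 4: uvedab
surface: uvedab

cell TOR=gu, SUR=du:
underlying: u-ived-zig
1. a, i -> 0 / V _: fires at position(s) 2: uvedzig
2. 0 -> a / C _ C #: no change
surface: uvedzig

cell TOR=fe, SUR=em:
underlying: fl-ived-b
1. a, i -> 0 / V _: no change
2. 0 -> a / C _ C #: inserts after position(s) 6: flivedab
surface: flivedab


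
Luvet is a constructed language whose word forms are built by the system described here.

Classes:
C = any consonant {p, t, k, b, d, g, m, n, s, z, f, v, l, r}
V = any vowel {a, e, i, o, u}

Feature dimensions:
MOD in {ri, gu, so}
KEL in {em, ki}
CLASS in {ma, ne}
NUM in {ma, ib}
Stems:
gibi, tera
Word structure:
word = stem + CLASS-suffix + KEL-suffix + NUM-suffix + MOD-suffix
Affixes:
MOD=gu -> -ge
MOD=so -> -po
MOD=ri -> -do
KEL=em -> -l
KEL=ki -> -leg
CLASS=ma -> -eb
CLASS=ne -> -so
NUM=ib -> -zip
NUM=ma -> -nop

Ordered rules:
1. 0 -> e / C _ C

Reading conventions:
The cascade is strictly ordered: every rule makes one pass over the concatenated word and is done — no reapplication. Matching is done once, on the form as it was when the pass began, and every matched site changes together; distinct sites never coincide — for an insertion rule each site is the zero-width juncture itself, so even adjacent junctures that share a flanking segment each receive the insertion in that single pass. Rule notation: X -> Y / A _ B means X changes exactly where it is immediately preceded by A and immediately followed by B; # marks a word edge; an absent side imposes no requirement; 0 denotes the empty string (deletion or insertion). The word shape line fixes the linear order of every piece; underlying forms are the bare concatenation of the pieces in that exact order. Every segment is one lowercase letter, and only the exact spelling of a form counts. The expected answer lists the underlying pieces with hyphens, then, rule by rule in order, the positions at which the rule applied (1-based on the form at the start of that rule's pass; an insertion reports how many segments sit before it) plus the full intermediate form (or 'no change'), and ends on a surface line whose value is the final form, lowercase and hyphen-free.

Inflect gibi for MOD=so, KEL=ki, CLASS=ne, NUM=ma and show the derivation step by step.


underlying: gibi-so-leg-nop-po
1. 0 -> e / C _ C: inserts after position(s) 9, 12: gibisolegenopepo
surface: gibisolegenopepo


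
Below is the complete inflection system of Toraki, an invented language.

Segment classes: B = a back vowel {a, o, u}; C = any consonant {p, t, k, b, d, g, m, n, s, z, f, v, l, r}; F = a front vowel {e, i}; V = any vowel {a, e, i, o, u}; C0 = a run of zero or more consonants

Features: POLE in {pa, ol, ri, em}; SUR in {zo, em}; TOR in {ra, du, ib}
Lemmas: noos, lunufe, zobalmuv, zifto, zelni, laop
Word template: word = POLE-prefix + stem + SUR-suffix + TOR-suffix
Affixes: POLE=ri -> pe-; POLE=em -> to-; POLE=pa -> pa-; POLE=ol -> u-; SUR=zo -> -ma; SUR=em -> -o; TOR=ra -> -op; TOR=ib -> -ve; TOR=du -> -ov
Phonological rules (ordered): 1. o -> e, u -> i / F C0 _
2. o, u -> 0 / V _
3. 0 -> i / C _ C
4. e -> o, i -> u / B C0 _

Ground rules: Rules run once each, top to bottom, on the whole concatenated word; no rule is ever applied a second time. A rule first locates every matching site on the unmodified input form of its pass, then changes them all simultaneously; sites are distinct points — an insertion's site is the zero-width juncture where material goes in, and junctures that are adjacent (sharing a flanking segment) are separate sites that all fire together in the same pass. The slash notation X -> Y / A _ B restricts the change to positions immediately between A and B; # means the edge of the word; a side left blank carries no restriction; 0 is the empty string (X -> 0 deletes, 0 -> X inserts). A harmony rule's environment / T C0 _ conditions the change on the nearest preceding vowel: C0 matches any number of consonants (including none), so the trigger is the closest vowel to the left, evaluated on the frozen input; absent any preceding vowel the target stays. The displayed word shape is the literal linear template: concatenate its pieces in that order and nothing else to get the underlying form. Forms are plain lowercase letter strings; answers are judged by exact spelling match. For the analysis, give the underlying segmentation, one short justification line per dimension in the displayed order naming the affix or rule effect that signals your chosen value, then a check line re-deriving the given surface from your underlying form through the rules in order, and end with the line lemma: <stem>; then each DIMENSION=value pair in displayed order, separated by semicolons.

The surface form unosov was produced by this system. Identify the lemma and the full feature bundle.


underlying: u-noos-o-ov
POLE=ol - signalled by the affix u-
SUR=em - signalled by the affix -o
TOR=du - signalled by the affix -ov
check: unoosoov -> unoosoov -> unosov -> unosov -> unosov
lemma: noos; POLE=ol; SUR=em; TOR=du


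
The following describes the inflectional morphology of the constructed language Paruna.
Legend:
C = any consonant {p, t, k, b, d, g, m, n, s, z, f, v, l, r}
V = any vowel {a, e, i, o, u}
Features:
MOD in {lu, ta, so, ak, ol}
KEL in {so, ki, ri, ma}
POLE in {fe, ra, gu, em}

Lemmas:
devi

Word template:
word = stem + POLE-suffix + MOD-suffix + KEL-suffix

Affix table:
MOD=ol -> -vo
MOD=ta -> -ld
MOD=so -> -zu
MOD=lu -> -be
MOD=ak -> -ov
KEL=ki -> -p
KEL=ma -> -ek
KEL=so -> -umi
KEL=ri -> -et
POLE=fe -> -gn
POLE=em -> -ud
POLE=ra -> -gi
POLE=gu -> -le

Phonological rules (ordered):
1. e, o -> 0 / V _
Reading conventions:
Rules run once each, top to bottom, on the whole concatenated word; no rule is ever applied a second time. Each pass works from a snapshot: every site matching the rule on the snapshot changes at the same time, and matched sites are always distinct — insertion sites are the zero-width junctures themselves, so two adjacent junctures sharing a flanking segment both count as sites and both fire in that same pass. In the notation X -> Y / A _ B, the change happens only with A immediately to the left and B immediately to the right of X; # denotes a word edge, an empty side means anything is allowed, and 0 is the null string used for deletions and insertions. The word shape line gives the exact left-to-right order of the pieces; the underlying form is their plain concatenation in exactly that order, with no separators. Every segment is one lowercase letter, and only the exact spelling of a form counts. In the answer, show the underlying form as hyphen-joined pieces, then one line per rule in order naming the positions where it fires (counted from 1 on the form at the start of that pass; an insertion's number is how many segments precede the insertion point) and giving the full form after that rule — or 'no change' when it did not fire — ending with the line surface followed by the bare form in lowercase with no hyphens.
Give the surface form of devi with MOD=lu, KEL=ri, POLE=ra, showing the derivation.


underlying: devi-gi-be-et
1. e, o -> 0 / V _: fires at position(s) 9: devigibet
surface: devigibet


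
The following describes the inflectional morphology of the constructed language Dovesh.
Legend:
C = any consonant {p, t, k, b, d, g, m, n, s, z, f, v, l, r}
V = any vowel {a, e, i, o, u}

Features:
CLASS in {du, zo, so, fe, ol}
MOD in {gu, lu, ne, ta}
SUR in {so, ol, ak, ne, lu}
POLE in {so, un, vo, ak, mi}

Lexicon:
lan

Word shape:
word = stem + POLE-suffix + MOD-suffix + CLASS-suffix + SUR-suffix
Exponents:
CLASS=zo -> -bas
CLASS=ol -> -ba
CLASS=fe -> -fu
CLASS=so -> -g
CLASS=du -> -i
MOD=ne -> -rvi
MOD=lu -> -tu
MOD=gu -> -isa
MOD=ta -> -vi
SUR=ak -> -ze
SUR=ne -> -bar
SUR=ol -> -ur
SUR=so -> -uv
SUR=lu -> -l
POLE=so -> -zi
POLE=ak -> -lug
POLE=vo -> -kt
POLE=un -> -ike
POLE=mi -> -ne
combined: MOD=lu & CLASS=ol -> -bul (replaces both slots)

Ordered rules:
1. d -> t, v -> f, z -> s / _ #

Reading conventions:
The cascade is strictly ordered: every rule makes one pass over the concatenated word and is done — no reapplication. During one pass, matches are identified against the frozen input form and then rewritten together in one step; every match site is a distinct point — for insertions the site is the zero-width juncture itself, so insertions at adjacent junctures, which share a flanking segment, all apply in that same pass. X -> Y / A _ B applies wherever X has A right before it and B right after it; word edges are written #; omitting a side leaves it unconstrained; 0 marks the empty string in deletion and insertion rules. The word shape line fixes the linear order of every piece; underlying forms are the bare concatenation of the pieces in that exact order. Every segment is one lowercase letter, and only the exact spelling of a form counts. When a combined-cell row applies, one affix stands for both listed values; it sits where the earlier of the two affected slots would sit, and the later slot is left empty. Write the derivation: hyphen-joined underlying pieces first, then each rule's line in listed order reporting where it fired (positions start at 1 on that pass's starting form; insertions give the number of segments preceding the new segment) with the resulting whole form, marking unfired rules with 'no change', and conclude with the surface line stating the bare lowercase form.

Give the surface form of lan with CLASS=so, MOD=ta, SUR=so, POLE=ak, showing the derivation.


underlying: lan-lug-vi-g-uv
1. d -> t, v -> f, z -> s / _ #: fires at position(s) 11: lanlugviguf
surface: lanlugviguf


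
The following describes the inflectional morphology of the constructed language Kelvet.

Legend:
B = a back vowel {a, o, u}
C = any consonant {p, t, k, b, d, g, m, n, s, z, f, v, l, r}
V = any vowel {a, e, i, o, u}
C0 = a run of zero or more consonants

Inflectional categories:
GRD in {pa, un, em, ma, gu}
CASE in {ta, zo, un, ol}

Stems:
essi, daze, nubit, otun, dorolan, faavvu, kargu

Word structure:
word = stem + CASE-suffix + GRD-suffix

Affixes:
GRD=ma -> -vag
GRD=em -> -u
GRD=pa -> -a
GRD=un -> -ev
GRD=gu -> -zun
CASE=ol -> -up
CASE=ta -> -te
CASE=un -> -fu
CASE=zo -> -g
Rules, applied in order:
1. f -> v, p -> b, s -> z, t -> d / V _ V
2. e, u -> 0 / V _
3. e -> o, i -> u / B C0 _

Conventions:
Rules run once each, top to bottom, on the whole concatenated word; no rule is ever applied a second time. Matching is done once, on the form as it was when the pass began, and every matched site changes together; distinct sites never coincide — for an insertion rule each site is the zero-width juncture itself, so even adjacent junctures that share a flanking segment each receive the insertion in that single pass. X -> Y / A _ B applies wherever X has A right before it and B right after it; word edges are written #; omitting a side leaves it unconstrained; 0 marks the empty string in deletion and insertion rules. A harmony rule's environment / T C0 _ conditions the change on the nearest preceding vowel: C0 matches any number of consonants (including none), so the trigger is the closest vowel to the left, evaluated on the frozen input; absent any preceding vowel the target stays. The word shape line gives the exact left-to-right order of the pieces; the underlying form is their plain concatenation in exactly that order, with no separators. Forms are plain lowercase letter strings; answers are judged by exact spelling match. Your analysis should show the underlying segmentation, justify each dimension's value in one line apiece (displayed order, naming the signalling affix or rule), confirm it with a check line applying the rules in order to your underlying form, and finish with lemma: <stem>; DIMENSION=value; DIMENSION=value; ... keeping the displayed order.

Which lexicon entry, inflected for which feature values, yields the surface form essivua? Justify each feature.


underlying: essi-fu-a
GRD=pa - signalled by the affix -a
CASE=un - signalled by the affix -fu
check: essifua -> essivua -> essivua -> essivua
lemma: essi; GRD=pa; CASE=un


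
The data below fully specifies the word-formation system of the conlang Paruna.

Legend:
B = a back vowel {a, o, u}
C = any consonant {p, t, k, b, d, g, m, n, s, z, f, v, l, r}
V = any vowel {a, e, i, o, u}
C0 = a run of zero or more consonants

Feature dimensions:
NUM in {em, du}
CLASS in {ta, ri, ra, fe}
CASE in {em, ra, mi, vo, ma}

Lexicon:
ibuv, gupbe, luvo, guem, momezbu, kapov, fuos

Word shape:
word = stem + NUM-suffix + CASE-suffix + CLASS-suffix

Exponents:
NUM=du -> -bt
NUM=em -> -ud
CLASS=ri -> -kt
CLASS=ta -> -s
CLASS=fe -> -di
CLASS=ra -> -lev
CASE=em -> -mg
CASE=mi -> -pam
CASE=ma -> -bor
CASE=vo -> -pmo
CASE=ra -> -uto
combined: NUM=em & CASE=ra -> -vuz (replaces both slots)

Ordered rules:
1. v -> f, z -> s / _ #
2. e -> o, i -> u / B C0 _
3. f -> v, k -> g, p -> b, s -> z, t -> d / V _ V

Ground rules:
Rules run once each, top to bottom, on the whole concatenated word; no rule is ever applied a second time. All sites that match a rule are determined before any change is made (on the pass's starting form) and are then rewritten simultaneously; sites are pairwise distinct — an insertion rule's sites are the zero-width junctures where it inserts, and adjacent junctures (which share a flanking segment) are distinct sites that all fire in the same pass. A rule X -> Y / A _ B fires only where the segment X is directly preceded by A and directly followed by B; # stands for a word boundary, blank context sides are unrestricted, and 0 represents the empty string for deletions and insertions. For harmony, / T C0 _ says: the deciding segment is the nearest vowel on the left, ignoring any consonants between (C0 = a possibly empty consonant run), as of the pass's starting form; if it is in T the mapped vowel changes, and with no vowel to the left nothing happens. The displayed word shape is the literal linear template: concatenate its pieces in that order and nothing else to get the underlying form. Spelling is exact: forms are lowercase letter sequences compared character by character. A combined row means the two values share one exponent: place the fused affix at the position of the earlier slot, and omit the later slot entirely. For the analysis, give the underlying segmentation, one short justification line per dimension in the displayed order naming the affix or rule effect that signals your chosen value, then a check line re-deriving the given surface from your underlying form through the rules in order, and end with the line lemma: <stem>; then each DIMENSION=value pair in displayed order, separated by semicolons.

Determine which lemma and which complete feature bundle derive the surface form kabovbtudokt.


underlying: kapov-bt-uto-kt
NUM=du - signalled by the affix -bt
CLASS=ri - signalled by the affix -kt
CASE=ra - signalled by the affix -uto
check: kapovbtutokt -> kapovbtutokt -> kapovbtutokt -> kabovbtudokt
lemma: kapov; NUM=du; CLASS=ri; CASE=ra


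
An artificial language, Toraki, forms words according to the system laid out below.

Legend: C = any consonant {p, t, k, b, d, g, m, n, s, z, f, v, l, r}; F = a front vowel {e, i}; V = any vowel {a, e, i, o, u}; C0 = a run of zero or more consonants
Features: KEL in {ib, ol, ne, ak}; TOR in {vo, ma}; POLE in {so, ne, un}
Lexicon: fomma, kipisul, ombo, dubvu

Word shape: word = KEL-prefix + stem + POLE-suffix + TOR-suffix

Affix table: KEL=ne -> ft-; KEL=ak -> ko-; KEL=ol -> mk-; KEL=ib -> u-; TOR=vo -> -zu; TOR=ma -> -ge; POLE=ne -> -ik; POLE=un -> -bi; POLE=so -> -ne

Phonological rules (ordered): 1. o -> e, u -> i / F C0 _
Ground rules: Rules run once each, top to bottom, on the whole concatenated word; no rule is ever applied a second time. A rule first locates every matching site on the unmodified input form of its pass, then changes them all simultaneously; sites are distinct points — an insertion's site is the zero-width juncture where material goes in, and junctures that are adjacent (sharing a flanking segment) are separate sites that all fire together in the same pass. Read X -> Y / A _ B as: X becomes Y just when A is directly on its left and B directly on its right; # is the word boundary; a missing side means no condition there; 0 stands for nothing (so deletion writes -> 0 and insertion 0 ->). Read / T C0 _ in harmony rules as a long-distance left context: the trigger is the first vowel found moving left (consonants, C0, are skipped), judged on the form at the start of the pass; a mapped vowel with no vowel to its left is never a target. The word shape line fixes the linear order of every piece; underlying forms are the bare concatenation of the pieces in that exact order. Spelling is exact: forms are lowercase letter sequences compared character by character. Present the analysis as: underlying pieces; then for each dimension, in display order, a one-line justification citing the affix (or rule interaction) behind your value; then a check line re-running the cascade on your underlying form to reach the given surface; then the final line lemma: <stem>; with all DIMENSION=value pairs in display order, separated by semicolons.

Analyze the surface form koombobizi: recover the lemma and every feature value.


underlying: ko-ombo-bi-zu
KEL=ak - signalled by the affix ko-
TOR=vo - signalled by the affix -zu
POLE=un - signalled by the affix -bi
check: koombobizu -> koombobizi
lemma: ombo; KEL=ak; TOR=vo; POLE=un


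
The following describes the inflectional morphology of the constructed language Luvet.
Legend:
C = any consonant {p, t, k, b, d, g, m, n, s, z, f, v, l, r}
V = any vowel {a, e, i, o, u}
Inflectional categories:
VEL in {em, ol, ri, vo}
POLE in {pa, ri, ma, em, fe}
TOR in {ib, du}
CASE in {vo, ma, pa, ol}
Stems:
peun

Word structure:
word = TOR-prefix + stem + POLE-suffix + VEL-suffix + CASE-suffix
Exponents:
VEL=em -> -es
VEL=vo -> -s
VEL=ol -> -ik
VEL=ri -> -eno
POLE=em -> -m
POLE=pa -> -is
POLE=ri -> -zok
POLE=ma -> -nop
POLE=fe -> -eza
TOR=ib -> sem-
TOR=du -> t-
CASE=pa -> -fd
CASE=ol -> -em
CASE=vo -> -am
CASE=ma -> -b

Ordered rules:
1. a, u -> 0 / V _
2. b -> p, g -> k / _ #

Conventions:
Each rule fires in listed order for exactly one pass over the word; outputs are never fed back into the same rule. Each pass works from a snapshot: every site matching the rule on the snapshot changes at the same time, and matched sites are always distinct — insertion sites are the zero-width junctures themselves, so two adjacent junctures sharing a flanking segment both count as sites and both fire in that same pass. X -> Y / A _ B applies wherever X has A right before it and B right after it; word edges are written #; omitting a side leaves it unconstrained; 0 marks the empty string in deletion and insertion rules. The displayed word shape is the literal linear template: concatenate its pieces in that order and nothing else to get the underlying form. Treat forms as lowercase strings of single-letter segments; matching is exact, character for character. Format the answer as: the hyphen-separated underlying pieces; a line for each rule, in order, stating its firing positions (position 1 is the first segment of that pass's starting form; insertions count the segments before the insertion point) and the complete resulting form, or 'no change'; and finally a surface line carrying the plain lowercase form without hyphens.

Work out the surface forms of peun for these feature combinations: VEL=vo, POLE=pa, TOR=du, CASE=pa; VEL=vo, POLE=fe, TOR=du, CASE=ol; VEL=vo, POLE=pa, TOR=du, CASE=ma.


cell VEL=vo, POLE=pa, TOR=du, CASE=pa:
underlying: t-peun-is-s-fd
1. a, u -> 0 / V _: fires at position(s) 4: tpenissfd
2. b -> p, g -> k / _ #: no change
surface: tpenissfd

cell VEL=vo, POLE=fe, TOR=du, CASE=ol:
underlying: t-peun-eza-s-em
1. a, u -> 0 / V _: fires at position(s) 4: tpenezasem
2. b -> p, g -> k / _ #: no change
surface: tpenezasem

cell VEL=vo, POLE=pa, TOR=du, CASE=ma:
underlying: t-peun-is-s-b
1. a, u -> 0 / V _: fires at position(s) 4: tpenissb
2. b -> p, g -> k / _ #: fires at position(s) 8: tpenissp
surface: tpenissp
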